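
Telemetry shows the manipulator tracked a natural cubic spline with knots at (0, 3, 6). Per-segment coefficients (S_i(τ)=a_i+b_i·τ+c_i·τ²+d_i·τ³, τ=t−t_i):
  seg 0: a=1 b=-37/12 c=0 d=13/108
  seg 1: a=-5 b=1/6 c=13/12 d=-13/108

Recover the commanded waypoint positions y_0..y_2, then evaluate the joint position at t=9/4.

y_0 = S_0(0) = a_0 = 1
y_1 = S_1(0) = a_1 = -5
y_2 = S_1(3) = 2
t_q=9/4 is in segment 0 (τ=9/4); S_0(τ)=-1169/256

y_0=1 y_1=-5 y_2=2
S(9/4) = -1169/256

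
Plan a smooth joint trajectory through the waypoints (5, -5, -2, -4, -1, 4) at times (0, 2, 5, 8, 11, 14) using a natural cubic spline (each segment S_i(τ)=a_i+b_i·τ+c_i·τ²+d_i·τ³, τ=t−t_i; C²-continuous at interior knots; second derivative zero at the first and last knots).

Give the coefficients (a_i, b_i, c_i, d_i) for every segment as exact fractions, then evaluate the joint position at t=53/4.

  seg 0: a=5 b=-3309/515 c=0 d=367/1030
  seg 1: a=-5 b=-1107/515 c=1101/515 d=-1681/4635
  seg 2: a=-2 b=456/515 c=-116/103 d=2822/13905
  seg 3: a=-4 b=-202/515 c=1082/1545 d=-73/927
  seg 4: a=-1 b=867/515 c=-13/1545 d=13/13905
S(53/4) = 18167/6592

Δ: Δ0=-5, Δ1=1, Δ2=-2/3, Δ3=1, Δ4=5/3
row 1: diag=10, rhs=36; c'=3/10, d'=18/5
row 2: denom=12−3·3/10=111/10; d'=(-10−3·18/5)/(111/10)=-208/111
row 3: denom=12−3·10/37=414/37; d'=(10−3·-208/111)/(414/37)=289/207
row 4: denom=12−3·37/138=515/46; d'=(4−3·289/207)/(515/46)=-26/1545
back: M4=-26/1545
back: M3=289/207−37/138·-26/1545=2164/1545
back: M2=-208/111−10/37·2164/1545=-232/103
back: M1=18/5−3/10·-232/103=2202/515
M: M0=0, M1=2202/515, M2=-232/103, M3=2164/1545, M4=-26/1545, M5=0
seg 0: a=5, c=M0/2=0, d=(M1−M0)/(6·2)=367/1030, b=Δ0−h0·(2M0+M1)/6=-3309/515
seg 1: a=-5, c=M1/2=1101/515, d=(M2−M1)/(6·3)=-1681/4635, b=Δ1−h1·(2M1+M2)/6=-1107/515
seg 2: a=-2, c=M2/2=-116/103, d=(M3−M2)/(6·3)=2822/13905, b=Δ2−h2·(2M2+M3)/6=456/515
seg 3: a=-4, c=M3/2=1082/1545, d=(M4−M3)/(6·3)=-73/927, b=Δ3−h3·(2M3+M4)/6=-202/515
seg 4: a=-1, c=M4/2=-13/1545, d=(M5−M4)/(6·3)=13/13905, b=Δ4−h4·(2M4+M5)/6=867/515
t_q=53/4 → seg 4, τ=9/4; S=-1+867/515·τ+-13/1545·τ²+13/13905·τ³=18167/6592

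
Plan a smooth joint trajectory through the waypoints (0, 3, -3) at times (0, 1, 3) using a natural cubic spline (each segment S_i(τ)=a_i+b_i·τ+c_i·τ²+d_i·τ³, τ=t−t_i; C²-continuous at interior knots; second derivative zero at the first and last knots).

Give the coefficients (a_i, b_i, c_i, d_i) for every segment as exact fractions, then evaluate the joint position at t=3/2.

  seg 0: a=0 b=4 c=0 d=-1
  seg 1: a=3 b=1 c=-3 d=1/2
S(3/2) = 45/16

Δ: Δ0=3, Δ1=-3
row 1: diag=6, rhs=-36; c'=1/3, d'=-6
back: M1=-6
M: M0=0, M1=-6, M2=0
seg 0: a=0, c=M0/2=0, d=(M1−M0)/(6·1)=-1, b=Δ0−h0·(2M0+M1)/6=4
seg 1: a=3, c=M1/2=-3, d=(M2−M1)/(6·2)=1/2, b=Δ1−h1·(2M1+M2)/6=1
t_q=3/2 → seg 1, τ=1/2; S=3+1·τ+-3·τ²+1/2·τ³=45/16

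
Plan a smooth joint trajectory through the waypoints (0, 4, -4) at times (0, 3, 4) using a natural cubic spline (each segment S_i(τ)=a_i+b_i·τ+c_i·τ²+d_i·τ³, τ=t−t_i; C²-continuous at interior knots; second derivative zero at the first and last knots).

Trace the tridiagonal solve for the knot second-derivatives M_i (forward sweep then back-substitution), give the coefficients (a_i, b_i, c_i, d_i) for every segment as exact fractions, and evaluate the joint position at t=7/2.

  seg 0: a=0 b=29/6 c=0 d=-7/18
  seg 1: a=4 b=-17/3 c=-7/2 d=7/6
S(7/2) = 7/16

Δ: Δ0=4/3, Δ1=-8
row 1: diag=8, rhs=-56; c'=1/8, d'=-7
back: M1=-7
M: M0=0, M1=-7, M2=0
seg 0: a=0, c=M0/2=0, d=(M1−M0)/(6·3)=-7/18, b=Δ0−h0·(2M0+M1)/6=29/6
seg 1: a=4, c=M1/2=-7/2, d=(M2−M1)/(6·1)=7/6, b=Δ1−h1·(2M1+M2)/6=-17/3
t_q=7/2 → seg 1, τ=1/2; S=4+-17/3·τ+-7/2·τ²+7/6·τ³=7/16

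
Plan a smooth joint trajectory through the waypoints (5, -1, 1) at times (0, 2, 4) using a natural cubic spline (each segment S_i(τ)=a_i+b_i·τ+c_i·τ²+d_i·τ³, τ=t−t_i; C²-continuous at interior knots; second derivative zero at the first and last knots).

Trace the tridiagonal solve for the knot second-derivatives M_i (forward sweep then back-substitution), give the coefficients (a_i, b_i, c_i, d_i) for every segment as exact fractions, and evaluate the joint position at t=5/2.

  seg 0: a=5 b=-4 c=0 d=1/4
  seg 1: a=-1 b=-1 c=3/2 d=-1/4
S(5/2) = -37/32

Δ: Δ0=-3, Δ1=1
row 1: diag=8, rhs=24; c'=1/4, d'=3
back: M1=3
M: M0=0, M1=3, M2=0
seg 0: a=5, c=M0/2=0, d=(M1−M0)/(6·2)=1/4, b=Δ0−h0·(2M0+M1)/6=-4
seg 1: a=-1, c=M1/2=3/2, d=(M2−M1)/(6·2)=-1/4, b=Δ1−h1·(2M1+M2)/6=-1
t_q=5/2 → seg 1, τ=1/2; S=-1+-1·τ+3/2·τ²+-1/4·τ³=-37/32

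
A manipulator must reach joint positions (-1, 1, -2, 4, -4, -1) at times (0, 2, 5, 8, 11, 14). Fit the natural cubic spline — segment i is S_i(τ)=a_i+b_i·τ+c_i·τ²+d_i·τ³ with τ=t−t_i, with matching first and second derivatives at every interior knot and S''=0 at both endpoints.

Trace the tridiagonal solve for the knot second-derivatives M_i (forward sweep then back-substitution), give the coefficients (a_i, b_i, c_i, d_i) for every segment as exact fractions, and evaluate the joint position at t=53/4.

Δ: Δ0=1, Δ1=-1, Δ2=2, Δ3=-8/3, Δ4=1
row 1: diag=10, rhs=-12; c'=3/10, d'=-6/5
row 2: denom=12−3·3/10=111/10; d'=(18−3·-6/5)/(111/10)=72/37
row 3: denom=12−3·10/37=414/37; d'=(-28−3·72/37)/(414/37)=-626/207
row 4: denom=12−3·37/138=515/46; d'=(22−3·-626/207)/(515/46)=4288/1545
back: M4=4288/1545
back: M3=-626/207−37/138·4288/1545=-5822/1545
back: M2=72/37−10/37·-5822/1545=916/309
back: M1=-6/5−3/10·916/309=-1076/515
M: M0=0, M1=-1076/515, M2=916/309, M3=-5822/1545, M4=4288/1545, M5=0
seg 0: a=-1, c=M0/2=0, d=(M1−M0)/(6·2)=-269/1545, b=Δ0−h0·(2M0+M1)/6=2621/1545
seg 1: a=1, c=M1/2=-538/515, d=(M2−M1)/(6·3)=3904/13905, b=Δ1−h1·(2M1+M2)/6=-607/1545
seg 2: a=-2, c=M2/2=458/309, d=(M3−M2)/(6·3)=-5201/13905, b=Δ2−h2·(2M2+M3)/6=1421/1545
seg 3: a=4, c=M3/2=-2911/1545, d=(M4−M3)/(6·3)=337/927, b=Δ3−h3·(2M3+M4)/6=-442/1545
seg 4: a=-4, c=M4/2=2144/1545, d=(M5−M4)/(6·3)=-2144/13905, b=Δ4−h4·(2M4+M5)/6=-2743/1545
t_q=53/4 → seg 4, τ=9/4; S=-4+-2743/1545·τ+2144/1545·τ²+-2144/13905·τ³=-1123/412

  seg 0: a=-1 b=2621/1545 c=0 d=-269/1545
  seg 1: a=1 b=-607/1545 c=-538/515 d=3904/13905
  seg 2: a=-2 b=1421/1545 c=458/309 d=-5201/13905
  seg 3: a=4 b=-442/1545 c=-2911/1545 d=337/927
  seg 4: a=-4 b=-2743/1545 c=2144/1545 d=-2144/13905
S(53/4) = -1123/412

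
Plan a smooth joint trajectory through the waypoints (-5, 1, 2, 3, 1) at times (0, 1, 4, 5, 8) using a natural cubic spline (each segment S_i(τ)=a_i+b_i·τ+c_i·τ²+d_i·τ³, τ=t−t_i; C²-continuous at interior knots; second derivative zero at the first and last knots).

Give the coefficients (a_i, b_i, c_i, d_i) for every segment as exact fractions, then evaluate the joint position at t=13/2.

  seg 0: a=-5 b=55/8 c=0 d=-7/8
  seg 1: a=1 b=17/4 c=-21/8 d=95/216
  seg 2: a=2 b=3/8 c=4/3 d=-17/24
  seg 3: a=3 b=11/12 c=-19/24 d=19/216
S(13/2) = 185/64

Δ: Δ0=6, Δ1=1/3, Δ2=1, Δ3=-2/3
row 1: diag=8, rhs=-34; c'=3/8, d'=-17/4
row 2: denom=8−3·3/8=55/8; d'=(4−3·-17/4)/(55/8)=134/55
row 3: denom=8−1·8/55=432/55; d'=(-10−1·134/55)/(432/55)=-19/12
back: M3=-19/12
back: M2=134/55−8/55·-19/12=8/3
back: M1=-17/4−3/8·8/3=-21/4
M: M0=0, M1=-21/4, M2=8/3, M3=-19/12, M4=0
seg 0: a=-5, c=M0/2=0, d=(M1−M0)/(6·1)=-7/8, b=Δ0−h0·(2M0+M1)/6=55/8
seg 1: a=1, c=M1/2=-21/8, d=(M2−M1)/(6·3)=95/216, b=Δ1−h1·(2M1+M2)/6=17/4
seg 2: a=2, c=M2/2=4/3, d=(M3−M2)/(6·1)=-17/24, b=Δ2−h2·(2M2+M3)/6=3/8
seg 3: a=3, c=M3/2=-19/24, d=(M4−M3)/(6·3)=19/216, b=Δ3−h3·(2M3+M4)/6=11/12
t_q=13/2 → seg 3, τ=3/2; S=3+11/12·τ+-19/24·τ²+19/216·τ³=185/64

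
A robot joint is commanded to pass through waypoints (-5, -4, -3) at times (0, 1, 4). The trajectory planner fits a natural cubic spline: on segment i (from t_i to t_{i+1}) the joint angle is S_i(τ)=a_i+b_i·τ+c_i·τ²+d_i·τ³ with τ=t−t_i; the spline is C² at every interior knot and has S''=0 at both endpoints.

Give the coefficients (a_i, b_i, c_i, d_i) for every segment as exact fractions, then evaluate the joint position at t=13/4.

  seg 0: a=-5 b=13/12 c=0 d=-1/12
  seg 1: a=-4 b=5/6 c=-1/4 d=1/36
S(13/4) = -787/256

Δ: Δ0=1, Δ1=1/3
row 1: diag=8, rhs=-4; c'=3/8, d'=-1/2
back: M1=-1/2
M: M0=0, M1=-1/2, M2=0
seg 0: a=-5, c=M0/2=0, d=(M1−M0)/(6·1)=-1/12, b=Δ0−h0·(2M0+M1)/6=13/12
seg 1: a=-4, c=M1/2=-1/4, d=(M2−M1)/(6·3)=1/36, b=Δ1−h1·(2M1+M2)/6=5/6
t_q=13/4 → seg 1, τ=9/4; S=-4+5/6·τ+-1/4·τ²+1/36·τ³=-787/256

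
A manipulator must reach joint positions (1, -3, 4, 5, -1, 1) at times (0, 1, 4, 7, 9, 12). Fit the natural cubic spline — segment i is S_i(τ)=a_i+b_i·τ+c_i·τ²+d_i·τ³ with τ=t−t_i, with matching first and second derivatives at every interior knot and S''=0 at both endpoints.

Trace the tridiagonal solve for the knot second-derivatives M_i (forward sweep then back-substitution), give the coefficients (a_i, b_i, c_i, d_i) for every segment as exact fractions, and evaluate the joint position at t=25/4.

Δ: Δ0=-4, Δ1=7/3, Δ2=1/3, Δ3=-3, Δ4=2/3
row 1: diag=8, rhs=38; c'=3/8, d'=19/4
row 2: denom=12−3·3/8=87/8; d'=(-12−3·19/4)/(87/8)=-70/29
row 3: denom=10−3·8/29=266/29; d'=(-20−3·-70/29)/(266/29)=-185/133
row 4: denom=10−2·29/133=1272/133; d'=(22−2·-185/133)/(1272/133)=412/159
back: M4=412/159
back: M3=-185/133−29/133·412/159=-311/159
back: M2=-70/29−8/29·-311/159=-298/159
back: M1=19/4−3/8·-298/159=289/53
M: M0=0, M1=289/53, M2=-298/159, M3=-311/159, M4=412/159, M5=0
seg 0: a=1, c=M0/2=0, d=(M1−M0)/(6·1)=289/318, b=Δ0−h0·(2M0+M1)/6=-1561/318
seg 1: a=-3, c=M1/2=289/106, d=(M2−M1)/(6·3)=-1165/2862, b=Δ1−h1·(2M1+M2)/6=-347/159
seg 2: a=4, c=M2/2=-149/159, d=(M3−M2)/(6·3)=-13/2862, b=Δ2−h2·(2M2+M3)/6=1013/318
seg 3: a=5, c=M3/2=-311/318, d=(M4−M3)/(6·2)=241/636, b=Δ3−h3·(2M3+M4)/6=-407/159
seg 4: a=-1, c=M4/2=206/159, d=(M5−M4)/(6·3)=-206/1431, b=Δ4−h4·(2M4+M5)/6=-102/53
t_q=25/4 → seg 2, τ=9/4; S=4+1013/318·τ+-149/159·τ²+-13/2862·τ³=43225/6784

  seg 0: a=1 b=-1561/318 c=0 d=289/318
  seg 1: a=-3 b=-347/159 c=289/106 d=-1165/2862
  seg 2: a=4 b=1013/318 c=-149/159 d=-13/2862
  seg 3: a=5 b=-407/159 c=-311/318 d=241/636
  seg 4: a=-1 b=-102/53 c=206/159 d=-206/1431
S(25/4) = 43225/6784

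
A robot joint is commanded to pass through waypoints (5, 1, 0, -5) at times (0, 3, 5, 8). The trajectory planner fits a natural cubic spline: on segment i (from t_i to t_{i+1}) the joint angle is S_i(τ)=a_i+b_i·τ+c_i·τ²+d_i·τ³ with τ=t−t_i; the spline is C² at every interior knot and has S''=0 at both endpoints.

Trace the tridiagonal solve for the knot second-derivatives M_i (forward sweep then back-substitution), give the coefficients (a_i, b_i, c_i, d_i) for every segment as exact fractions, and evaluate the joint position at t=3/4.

Δ: Δ0=-4/3, Δ1=-1/2, Δ2=-5/3
row 1: diag=10, rhs=5; c'=1/5, d'=1/2
row 2: denom=10−2·1/5=48/5; d'=(-7−2·1/2)/(48/5)=-5/6
back: M2=-5/6
back: M1=1/2−1/5·-5/6=2/3
M: M0=0, M1=2/3, M2=-5/6, M3=0
seg 0: a=5, c=M0/2=0, d=(M1−M0)/(6·3)=1/27, b=Δ0−h0·(2M0+M1)/6=-5/3
seg 1: a=1, c=M1/2=1/3, d=(M2−M1)/(6·2)=-1/8, b=Δ1−h1·(2M1+M2)/6=-2/3
seg 2: a=0, c=M2/2=-5/12, d=(M3−M2)/(6·3)=5/108, b=Δ2−h2·(2M2+M3)/6=-5/6
t_q=3/4 → seg 0, τ=3/4; S=5+-5/3·τ+0·τ²+1/27·τ³=241/64

  seg 0: a=5 b=-5/3 c=0 d=1/27
  seg 1: a=1 b=-2/3 c=1/3 d=-1/8
  seg 2: a=0 b=-5/6 c=-5/12 d=5/108
S(3/4) = 241/64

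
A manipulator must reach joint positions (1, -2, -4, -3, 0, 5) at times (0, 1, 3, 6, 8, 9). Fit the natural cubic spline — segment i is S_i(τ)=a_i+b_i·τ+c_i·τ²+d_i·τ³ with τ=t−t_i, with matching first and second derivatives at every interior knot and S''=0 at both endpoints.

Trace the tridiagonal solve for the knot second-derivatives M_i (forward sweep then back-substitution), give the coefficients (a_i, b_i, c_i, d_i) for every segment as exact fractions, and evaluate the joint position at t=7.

  seg 0: a=1 b=-6974/2109 c=0 d=647/2109
  seg 1: a=-2 b=-5033/2109 c=647/703 d=-479/4218
  seg 2: a=-4 b=-143/2109 c=168/703 d=-2/57
  seg 3: a=-3 b=883/2109 c=-54/703 d=5209/16872
  seg 4: a=0 b=16097/4218 c=4993/2812 d=-4993/8436
S(7) = -13213/5624

Δ: Δ0=-3, Δ1=-1, Δ2=1/3, Δ3=3/2, Δ4=5
row 1: diag=6, rhs=12; c'=1/3, d'=2
row 2: denom=10−2·1/3=28/3; d'=(8−2·2)/(28/3)=3/7
row 3: denom=10−3·9/28=253/28; d'=(7−3·3/7)/(253/28)=160/253
row 4: denom=6−2·56/253=1406/253; d'=(21−2·160/253)/(1406/253)=4993/1406
back: M4=4993/1406
back: M3=160/253−56/253·4993/1406=-108/703
back: M2=3/7−9/28·-108/703=336/703
back: M1=2−1/3·336/703=1294/703
M: M0=0, M1=1294/703, M2=336/703, M3=-108/703, M4=4993/1406, M5=0
seg 0: a=1, c=M0/2=0, d=(M1−M0)/(6·1)=647/2109, b=Δ0−h0·(2M0+M1)/6=-6974/2109
seg 1: a=-2, c=M1/2=647/703, d=(M2−M1)/(6·2)=-479/4218, b=Δ1−h1·(2M1+M2)/6=-5033/2109
seg 2: a=-4, c=M2/2=168/703, d=(M3−M2)/(6·3)=-2/57, b=Δ2−h2·(2M2+M3)/6=-143/2109
seg 3: a=-3, c=M3/2=-54/703, d=(M4−M3)/(6·2)=5209/16872, b=Δ3−h3·(2M3+M4)/6=883/2109
seg 4: a=0, c=M4/2=4993/2812, d=(M5−M4)/(6·1)=-4993/8436, b=Δ4−h4·(2M4+M5)/6=16097/4218
t_q=7 → seg 3, τ=1; S=-3+883/2109·τ+-54/703·τ²+5209/16872·τ³=-13213/5624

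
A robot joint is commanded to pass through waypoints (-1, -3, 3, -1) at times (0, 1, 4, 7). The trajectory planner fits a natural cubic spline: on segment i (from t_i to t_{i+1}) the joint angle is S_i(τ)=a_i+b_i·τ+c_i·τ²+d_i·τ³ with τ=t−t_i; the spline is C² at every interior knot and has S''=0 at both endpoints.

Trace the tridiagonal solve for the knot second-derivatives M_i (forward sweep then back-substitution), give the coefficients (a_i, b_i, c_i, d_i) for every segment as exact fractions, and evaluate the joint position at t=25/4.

Δ: Δ0=-2, Δ1=2, Δ2=-4/3
row 1: diag=8, rhs=24; c'=3/8, d'=3
row 2: denom=12−3·3/8=87/8; d'=(-20−3·3)/(87/8)=-8/3
back: M2=-8/3
back: M1=3−3/8·-8/3=4
M: M0=0, M1=4, M2=-8/3, M3=0
seg 0: a=-1, c=M0/2=0, d=(M1−M0)/(6·1)=2/3, b=Δ0−h0·(2M0+M1)/6=-8/3
seg 1: a=-3, c=M1/2=2, d=(M2−M1)/(6·3)=-10/27, b=Δ1−h1·(2M1+M2)/6=-2/3
seg 2: a=3, c=M2/2=-4/3, d=(M3−M2)/(6·3)=4/27, b=Δ2−h2·(2M2+M3)/6=4/3
t_q=25/4 → seg 2, τ=9/4; S=3+4/3·τ+-4/3·τ²+4/27·τ³=15/16

  seg 0: a=-1 b=-8/3 c=0 d=2/3
  seg 1: a=-3 b=-2/3 c=2 d=-10/27
  seg 2: a=3 b=4/3 c=-4/3 d=4/27
S(25/4) = 15/16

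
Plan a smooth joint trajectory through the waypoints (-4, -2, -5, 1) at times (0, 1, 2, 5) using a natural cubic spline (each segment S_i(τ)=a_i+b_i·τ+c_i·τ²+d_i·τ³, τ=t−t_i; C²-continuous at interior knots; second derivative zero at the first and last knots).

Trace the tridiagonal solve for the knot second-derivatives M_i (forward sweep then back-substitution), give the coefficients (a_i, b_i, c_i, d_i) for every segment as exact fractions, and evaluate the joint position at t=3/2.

Δ: Δ0=2, Δ1=-3, Δ2=2
row 1: diag=4, rhs=-30; c'=1/4, d'=-15/2
row 2: denom=8−1·1/4=31/4; d'=(30−1·-15/2)/(31/4)=150/31
back: M2=150/31
back: M1=-15/2−1/4·150/31=-270/31
M: M0=0, M1=-270/31, M2=150/31, M3=0
seg 0: a=-4, c=M0/2=0, d=(M1−M0)/(6·1)=-45/31, b=Δ0−h0·(2M0+M1)/6=107/31
seg 1: a=-2, c=M1/2=-135/31, d=(M2−M1)/(6·1)=70/31, b=Δ1−h1·(2M1+M2)/6=-28/31
seg 2: a=-5, c=M2/2=75/31, d=(M3−M2)/(6·3)=-25/93, b=Δ2−h2·(2M2+M3)/6=-88/31
t_q=3/2 → seg 1, τ=1/2; S=-2+-28/31·τ+-135/31·τ²+70/31·τ³=-101/31

  seg 0: a=-4 b=107/31 c=0 d=-45/31
  seg 1: a=-2 b=-28/31 c=-135/31 d=70/31
  seg 2: a=-5 b=-88/31 c=75/31 d=-25/93
S(3/2) = -101/31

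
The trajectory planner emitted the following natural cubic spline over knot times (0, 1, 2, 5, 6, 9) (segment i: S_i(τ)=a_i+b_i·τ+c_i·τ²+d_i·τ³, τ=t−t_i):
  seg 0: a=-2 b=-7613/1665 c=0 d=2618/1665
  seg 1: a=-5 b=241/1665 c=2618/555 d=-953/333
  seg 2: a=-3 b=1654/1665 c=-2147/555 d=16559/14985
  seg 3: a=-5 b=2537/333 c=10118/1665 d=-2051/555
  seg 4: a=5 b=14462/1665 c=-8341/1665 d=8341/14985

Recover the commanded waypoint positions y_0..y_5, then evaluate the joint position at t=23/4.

y_0=-2 y_1=-5 y_2=-3 y_3=-5 y_4=5 y_5=1
S(23/4) = 91399/35520

y_0 = S_0(0) = a_0 = -2
y_1 = S_1(0) = a_1 = -5
y_2 = S_2(0) = a_2 = -3
y_3 = S_3(0) = a_3 = -5
y_4 = S_4(0) = a_4 = 5
y_5 = S_4(3) = 1
t_q=23/4 is in segment 3 (τ=3/4); S_3(τ)=91399/35520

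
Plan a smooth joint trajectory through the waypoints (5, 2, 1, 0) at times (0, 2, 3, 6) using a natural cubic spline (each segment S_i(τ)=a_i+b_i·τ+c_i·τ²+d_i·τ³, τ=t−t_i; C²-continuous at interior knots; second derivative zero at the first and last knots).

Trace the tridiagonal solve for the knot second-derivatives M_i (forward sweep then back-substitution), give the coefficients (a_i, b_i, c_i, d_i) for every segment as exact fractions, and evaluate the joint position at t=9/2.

Δ: Δ0=-3/2, Δ1=-1, Δ2=-1/3
row 1: diag=6, rhs=3; c'=1/6, d'=1/2
row 2: denom=8−1·1/6=47/6; d'=(4−1·1/2)/(47/6)=21/47
back: M2=21/47
back: M1=1/2−1/6·21/47=20/47
M: M0=0, M1=20/47, M2=21/47, M3=0
seg 0: a=5, c=M0/2=0, d=(M1−M0)/(6·2)=5/141, b=Δ0−h0·(2M0+M1)/6=-463/282
seg 1: a=2, c=M1/2=10/47, d=(M2−M1)/(6·1)=1/282, b=Δ1−h1·(2M1+M2)/6=-343/282
seg 2: a=1, c=M2/2=21/94, d=(M3−M2)/(6·3)=-7/282, b=Δ2−h2·(2M2+M3)/6=-110/141
t_q=9/2 → seg 2, τ=3/2; S=1+-110/141·τ+21/94·τ²+-7/282·τ³=187/752

  seg 0: a=5 b=-463/282 c=0 d=5/141
  seg 1: a=2 b=-343/282 c=10/47 d=1/282
  seg 2: a=1 b=-110/141 c=21/94 d=-7/282
S(9/2) = 187/752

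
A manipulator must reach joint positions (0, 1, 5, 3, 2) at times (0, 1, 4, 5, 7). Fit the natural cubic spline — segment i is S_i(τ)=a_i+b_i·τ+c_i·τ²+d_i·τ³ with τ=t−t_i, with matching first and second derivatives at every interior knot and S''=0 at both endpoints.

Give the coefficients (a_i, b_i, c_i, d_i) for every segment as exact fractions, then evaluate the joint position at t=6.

  seg 0: a=0 b=1451/1932 c=0 d=481/1932
  seg 1: a=1 b=1447/966 c=481/644 d=-1549/5796
  seg 2: a=5 b=-2389/1932 c=-267/161 d=247/276
  seg 3: a=3 b=-1805/966 c=661/644 d=-661/3864
S(6) = 2559/1288

Δ: Δ0=1, Δ1=4/3, Δ2=-2, Δ3=-1/2
row 1: diag=8, rhs=2; c'=3/8, d'=1/4
row 2: denom=8−3·3/8=55/8; d'=(-20−3·1/4)/(55/8)=-166/55
row 3: denom=6−1·8/55=322/55; d'=(9−1·-166/55)/(322/55)=661/322
back: M3=661/322
back: M2=-166/55−8/55·661/322=-534/161
back: M1=1/4−3/8·-534/161=481/322
M: M0=0, M1=481/322, M2=-534/161, M3=661/322, M4=0
seg 0: a=0, c=M0/2=0, d=(M1−M0)/(6·1)=481/1932, b=Δ0−h0·(2M0+M1)/6=1451/1932
seg 1: a=1, c=M1/2=481/644, d=(M2−M1)/(6·3)=-1549/5796, b=Δ1−h1·(2M1+M2)/6=1447/966
seg 2: a=5, c=M2/2=-267/161, d=(M3−M2)/(6·1)=247/276, b=Δ2−h2·(2M2+M3)/6=-2389/1932
seg 3: a=3, c=M3/2=661/644, d=(M4−M3)/(6·2)=-661/3864, b=Δ3−h3·(2M3+M4)/6=-1805/966
t_q=6 → seg 3, τ=1; S=3+-1805/966·τ+661/644·τ²+-661/3864·τ³=2559/1288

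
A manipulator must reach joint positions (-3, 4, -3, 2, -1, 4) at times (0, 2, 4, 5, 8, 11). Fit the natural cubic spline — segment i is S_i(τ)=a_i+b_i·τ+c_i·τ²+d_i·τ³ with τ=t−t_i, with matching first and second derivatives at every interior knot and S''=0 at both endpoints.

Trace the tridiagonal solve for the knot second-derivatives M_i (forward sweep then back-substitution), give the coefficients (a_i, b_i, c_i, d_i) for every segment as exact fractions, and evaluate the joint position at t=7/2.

  seg 0: a=-3 b=5870/933 c=0 d=-5209/7464
  seg 1: a=4 b=-3887/1866 c=-5209/1244 d=12983/7464
  seg 2: a=-3 b=1904/933 c=3887/622 d=-6139/1866
  seg 3: a=2 b=8713/1866 c=-1126/311 d=9689/16794
  seg 4: a=-1 b=-1378/933 c=2933/1866 d=-2933/16794
S(7/2) = -53253/19904

Δ: Δ0=7/2, Δ1=-7/2, Δ2=5, Δ3=-1, Δ4=5/3
row 1: diag=8, rhs=-42; c'=1/4, d'=-21/4
row 2: denom=6−2·1/4=11/2; d'=(51−2·-21/4)/(11/2)=123/11
row 3: denom=8−1·2/11=86/11; d'=(-36−1·123/11)/(86/11)=-519/86
row 4: denom=12−3·33/86=933/86; d'=(16−3·-519/86)/(933/86)=2933/933
back: M4=2933/933
back: M3=-519/86−33/86·2933/933=-2252/311
back: M2=123/11−2/11·-2252/311=3887/311
back: M1=-21/4−1/4·3887/311=-5209/622
M: M0=0, M1=-5209/622, M2=3887/311, M3=-2252/311, M4=2933/933, M5=0
seg 0: a=-3, c=M0/2=0, d=(M1−M0)/(6·2)=-5209/7464, b=Δ0−h0·(2M0+M1)/6=5870/933
seg 1: a=4, c=M1/2=-5209/1244, d=(M2−M1)/(6·2)=12983/7464, b=Δ1−h1·(2M1+M2)/6=-3887/1866
seg 2: a=-3, c=M2/2=3887/622, d=(M3−M2)/(6·1)=-6139/1866, b=Δ2−h2·(2M2+M3)/6=1904/933
seg 3: a=2, c=M3/2=-1126/311, d=(M4−M3)/(6·3)=9689/16794, b=Δ3−h3·(2M3+M4)/6=8713/1866
seg 4: a=-1, c=M4/2=2933/1866, d=(M5−M4)/(6·3)=-2933/16794, b=Δ4−h4·(2M4+M5)/6=-1378/933
t_q=7/2 → seg 1, τ=3/2; S=4+-3887/1866·τ+-5209/1244·τ²+12983/7464·τ³=-53253/19904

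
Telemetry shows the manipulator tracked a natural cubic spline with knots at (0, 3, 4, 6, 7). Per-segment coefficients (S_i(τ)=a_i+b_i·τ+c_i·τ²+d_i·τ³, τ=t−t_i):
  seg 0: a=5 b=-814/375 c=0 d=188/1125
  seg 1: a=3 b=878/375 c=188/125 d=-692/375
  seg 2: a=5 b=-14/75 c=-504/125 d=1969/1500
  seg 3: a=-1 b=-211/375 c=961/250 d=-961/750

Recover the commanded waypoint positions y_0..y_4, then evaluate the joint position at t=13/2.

y_0=5 y_1=3 y_2=5 y_3=-1 y_4=1
S(13/2) = -961/2000

y_0 = S_0(0) = a_0 = 5
y_1 = S_1(0) = a_1 = 3
y_2 = S_2(0) = a_2 = 5
y_3 = S_3(0) = a_3 = -1
y_4 = S_3(1) = 1
t_q=13/2 is in segment 3 (τ=1/2); S_3(τ)=-961/2000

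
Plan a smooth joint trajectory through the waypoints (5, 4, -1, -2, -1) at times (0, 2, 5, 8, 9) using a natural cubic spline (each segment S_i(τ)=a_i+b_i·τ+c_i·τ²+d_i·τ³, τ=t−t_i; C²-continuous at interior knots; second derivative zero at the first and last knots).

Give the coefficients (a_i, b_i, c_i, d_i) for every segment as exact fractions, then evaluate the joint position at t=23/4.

Δ: Δ0=-1/2, Δ1=-5/3, Δ2=-1/3, Δ3=1
row 1: diag=10, rhs=-7; c'=3/10, d'=-7/10
row 2: denom=12−3·3/10=111/10; d'=(8−3·-7/10)/(111/10)=101/111
row 3: denom=8−3·10/37=266/37; d'=(8−3·101/111)/(266/37)=195/266
back: M3=195/266
back: M2=101/111−10/37·195/266=284/399
back: M1=-7/10−3/10·284/399=-243/266
M: M0=0, M1=-243/266, M2=284/399, M3=195/266, M4=0
seg 0: a=5, c=M0/2=0, d=(M1−M0)/(6·2)=-81/1064, b=Δ0−h0·(2M0+M1)/6=-26/133
seg 1: a=4, c=M1/2=-243/532, d=(M2−M1)/(6·3)=1297/14364, b=Δ1−h1·(2M1+M2)/6=-295/266
seg 2: a=-1, c=M2/2=142/399, d=(M3−M2)/(6·3)=17/14364, b=Δ2−h2·(2M2+M3)/6=-751/532
seg 3: a=-2, c=M3/2=195/532, d=(M4−M3)/(6·1)=-65/532, b=Δ3−h3·(2M3+M4)/6=201/266
t_q=23/4 → seg 2, τ=3/4; S=-1+-751/532·τ+142/399·τ²+17/14364·τ³=-63263/34048

  seg 0: a=5 b=-26/133 c=0 d=-81/1064
  seg 1: a=4 b=-295/266 c=-243/532 d=1297/14364
  seg 2: a=-1 b=-751/532 c=142/399 d=17/14364
  seg 3: a=-2 b=201/266 c=195/532 d=-65/532
S(23/4) = -63263/34048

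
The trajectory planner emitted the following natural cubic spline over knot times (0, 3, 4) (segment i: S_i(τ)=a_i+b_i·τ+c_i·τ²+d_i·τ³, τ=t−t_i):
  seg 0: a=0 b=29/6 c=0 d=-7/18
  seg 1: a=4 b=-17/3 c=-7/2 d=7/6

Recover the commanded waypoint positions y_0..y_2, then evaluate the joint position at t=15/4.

y_0=0 y_1=4 y_2=-4
S(15/4) = -221/128

y_0 = S_0(0) = a_0 = 0
y_1 = S_1(0) = a_1 = 4
y_2 = S_1(1) = -4
t_q=15/4 is in segment 1 (τ=3/4); S_1(τ)=-221/128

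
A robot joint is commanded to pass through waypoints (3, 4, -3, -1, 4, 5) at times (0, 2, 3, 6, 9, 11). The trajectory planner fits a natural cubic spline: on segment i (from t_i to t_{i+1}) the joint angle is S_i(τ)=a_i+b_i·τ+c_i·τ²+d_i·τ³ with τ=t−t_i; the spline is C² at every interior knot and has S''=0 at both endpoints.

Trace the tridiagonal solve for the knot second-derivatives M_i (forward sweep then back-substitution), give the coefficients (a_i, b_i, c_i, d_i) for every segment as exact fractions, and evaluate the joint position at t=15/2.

  seg 0: a=3 b=31859/9354 c=0 d=-13591/18708
  seg 1: a=4 b=-49687/9354 c=-13591/3118 d=12491/4677
  seg 2: a=-3 b=-56287/9354 c=11391/3118 d=-2222/4677
  seg 3: a=-1 b=28763/9354 c=-1941/3118 d=716/14031
  seg 4: a=4 b=6713/9354 c=-509/3118 d=509/18708
S(15/2) = 29733/12472

Δ: Δ0=1/2, Δ1=-7, Δ2=2/3, Δ3=5/3, Δ4=1/2
row 1: diag=6, rhs=-45; c'=1/6, d'=-15/2
row 2: denom=8−1·1/6=47/6; d'=(46−1·-15/2)/(47/6)=321/47
row 3: denom=12−3·18/47=510/47; d'=(6−3·321/47)/(510/47)=-227/170
row 4: denom=10−3·47/170=1559/170; d'=(-7−3·-227/170)/(1559/170)=-509/1559
back: M4=-509/1559
back: M3=-227/170−47/170·-509/1559=-1941/1559
back: M2=321/47−18/47·-1941/1559=11391/1559
back: M1=-15/2−1/6·11391/1559=-13591/1559
M: M0=0, M1=-13591/1559, M2=11391/1559, M3=-1941/1559, M4=-509/1559, M5=0
seg 0: a=3, c=M0/2=0, d=(M1−M0)/(6·2)=-13591/18708, b=Δ0−h0·(2M0+M1)/6=31859/9354
seg 1: a=4, c=M1/2=-13591/3118, d=(M2−M1)/(6·1)=12491/4677, b=Δ1−h1·(2M1+M2)/6=-49687/9354
seg 2: a=-3, c=M2/2=11391/3118, d=(M3−M2)/(6·3)=-2222/4677, b=Δ2−h2·(2M2+M3)/6=-56287/9354
seg 3: a=-1, c=M3/2=-1941/3118, d=(M4−M3)/(6·3)=716/14031, b=Δ3−h3·(2M3+M4)/6=28763/9354
seg 4: a=4, c=M4/2=-509/3118, d=(M5−M4)/(6·2)=509/18708, b=Δ4−h4·(2M4+M5)/6=6713/9354
t_q=15/2 → seg 3, τ=3/2; S=-1+28763/9354·τ+-1941/3118·τ²+716/14031·τ³=29733/12472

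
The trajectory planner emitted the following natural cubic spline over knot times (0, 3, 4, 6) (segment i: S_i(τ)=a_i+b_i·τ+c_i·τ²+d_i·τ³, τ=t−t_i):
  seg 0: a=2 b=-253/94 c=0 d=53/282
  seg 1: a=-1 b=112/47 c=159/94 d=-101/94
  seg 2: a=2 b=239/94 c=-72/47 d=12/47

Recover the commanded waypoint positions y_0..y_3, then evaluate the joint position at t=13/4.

y_0=2 y_1=-1 y_2=2 y_3=3
S(13/4) = -1897/6016

y_0 = S_0(0) = a_0 = 2
y_1 = S_1(0) = a_1 = -1
y_2 = S_2(0) = a_2 = 2
y_3 = S_2(2) = 3
t_q=13/4 is in segment 1 (τ=1/4); S_1(τ)=-1897/6016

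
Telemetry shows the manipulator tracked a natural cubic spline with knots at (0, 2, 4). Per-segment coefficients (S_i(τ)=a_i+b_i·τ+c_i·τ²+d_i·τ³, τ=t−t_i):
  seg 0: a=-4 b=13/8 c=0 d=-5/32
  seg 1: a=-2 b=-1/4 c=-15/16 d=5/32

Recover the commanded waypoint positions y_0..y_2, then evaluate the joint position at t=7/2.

y_0 = S_0(0) = a_0 = -4
y_1 = S_1(0) = a_1 = -2
y_2 = S_1(2) = -5
t_q=7/2 is in segment 1 (τ=3/2); S_1(τ)=-1013/256

y_0=-4 y_1=-2 y_2=-5
S(7/2) = -1013/256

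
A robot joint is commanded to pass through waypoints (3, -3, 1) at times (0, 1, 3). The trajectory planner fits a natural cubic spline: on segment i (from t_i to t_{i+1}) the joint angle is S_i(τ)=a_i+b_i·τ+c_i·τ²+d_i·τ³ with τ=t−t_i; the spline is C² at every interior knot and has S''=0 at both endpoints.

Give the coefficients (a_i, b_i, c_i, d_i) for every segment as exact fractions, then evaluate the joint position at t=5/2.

Δ: Δ0=-6, Δ1=2
row 1: diag=6, rhs=48; c'=1/3, d'=8
back: M1=8
M: M0=0, M1=8, M2=0
seg 0: a=3, c=M0/2=0, d=(M1−M0)/(6·1)=4/3, b=Δ0−h0·(2M0+M1)/6=-22/3
seg 1: a=-3, c=M1/2=4, d=(M2−M1)/(6·2)=-2/3, b=Δ1−h1·(2M1+M2)/6=-10/3
t_q=5/2 → seg 1, τ=3/2; S=-3+-10/3·τ+4·τ²+-2/3·τ³=-5/4

  seg 0: a=3 b=-22/3 c=0 d=4/3
  seg 1: a=-3 b=-10/3 c=4 d=-2/3
S(5/2) = -5/4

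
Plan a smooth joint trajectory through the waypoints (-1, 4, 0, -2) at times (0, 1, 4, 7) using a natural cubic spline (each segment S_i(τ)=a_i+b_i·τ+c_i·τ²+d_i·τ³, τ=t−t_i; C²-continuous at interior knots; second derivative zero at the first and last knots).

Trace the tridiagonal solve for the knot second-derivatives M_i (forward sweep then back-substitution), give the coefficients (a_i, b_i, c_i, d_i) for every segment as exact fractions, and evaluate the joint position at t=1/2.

Δ: Δ0=5, Δ1=-4/3, Δ2=-2/3
row 1: diag=8, rhs=-38; c'=3/8, d'=-19/4
row 2: denom=12−3·3/8=87/8; d'=(4−3·-19/4)/(87/8)=146/87
back: M2=146/87
back: M1=-19/4−3/8·146/87=-156/29
M: M0=0, M1=-156/29, M2=146/87, M3=0
seg 0: a=-1, c=M0/2=0, d=(M1−M0)/(6·1)=-26/29, b=Δ0−h0·(2M0+M1)/6=171/29
seg 1: a=4, c=M1/2=-78/29, d=(M2−M1)/(6·3)=307/783, b=Δ1−h1·(2M1+M2)/6=93/29
seg 2: a=0, c=M2/2=73/87, d=(M3−M2)/(6·3)=-73/783, b=Δ2−h2·(2M2+M3)/6=-68/29
t_q=1/2 → seg 0, τ=1/2; S=-1+171/29·τ+0·τ²+-26/29·τ³=213/116

  seg 0: a=-1 b=171/29 c=0 d=-26/29
  seg 1: a=4 b=93/29 c=-78/29 d=307/783
  seg 2: a=0 b=-68/29 c=73/87 d=-73/783
S(1/2) = 213/116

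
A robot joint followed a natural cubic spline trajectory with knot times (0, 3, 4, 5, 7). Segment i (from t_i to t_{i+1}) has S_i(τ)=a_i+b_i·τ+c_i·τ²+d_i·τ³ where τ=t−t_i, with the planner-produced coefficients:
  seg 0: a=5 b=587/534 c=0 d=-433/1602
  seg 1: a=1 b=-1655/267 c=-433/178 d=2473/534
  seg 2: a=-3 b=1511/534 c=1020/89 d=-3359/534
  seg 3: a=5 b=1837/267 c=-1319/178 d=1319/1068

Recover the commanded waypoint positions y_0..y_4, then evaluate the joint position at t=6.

y_0 = S_0(0) = a_0 = 5
y_1 = S_1(0) = a_1 = 1
y_2 = S_2(0) = a_2 = -3
y_3 = S_3(0) = a_3 = 5
y_4 = S_3(2) = -1
t_q=6 is in segment 3 (τ=1); S_3(τ)=2031/356

y_0=5 y_1=1 y_2=-3 y_3=5 y_4=-1
S(6) = 2031/356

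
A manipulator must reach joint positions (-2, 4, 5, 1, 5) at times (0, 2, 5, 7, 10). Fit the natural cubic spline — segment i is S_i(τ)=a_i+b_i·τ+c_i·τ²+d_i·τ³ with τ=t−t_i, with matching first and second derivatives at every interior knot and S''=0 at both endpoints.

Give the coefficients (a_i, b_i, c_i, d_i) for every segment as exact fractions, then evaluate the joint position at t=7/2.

  seg 0: a=-2 b=1471/435 c=0 d=-83/870
  seg 1: a=4 b=973/435 c=-83/145 d=-3/145
  seg 2: a=5 b=-764/435 c=-22/29 d=277/870
  seg 3: a=1 b=-422/435 c=167/145 d=-167/1305
S(7/2) = 6957/1160

Δ: Δ0=3, Δ1=1/3, Δ2=-2, Δ3=4/3
row 1: diag=10, rhs=-16; c'=3/10, d'=-8/5
row 2: denom=10−3·3/10=91/10; d'=(-14−3·-8/5)/(91/10)=-92/91
row 3: denom=10−2·20/91=870/91; d'=(20−2·-92/91)/(870/91)=334/145
back: M3=334/145
back: M2=-92/91−20/91·334/145=-44/29
back: M1=-8/5−3/10·-44/29=-166/145
M: M0=0, M1=-166/145, M2=-44/29, M3=334/145, M4=0
seg 0: a=-2, c=M0/2=0, d=(M1−M0)/(6·2)=-83/870, b=Δ0−h0·(2M0+M1)/6=1471/435
seg 1: a=4, c=M1/2=-83/145, d=(M2−M1)/(6·3)=-3/145, b=Δ1−h1·(2M1+M2)/6=973/435
seg 2: a=5, c=M2/2=-22/29, d=(M3−M2)/(6·2)=277/870, b=Δ2−h2·(2M2+M3)/6=-764/435
seg 3: a=1, c=M3/2=167/145, d=(M4−M3)/(6·3)=-167/1305, b=Δ3−h3·(2M3+M4)/6=-422/435
t_q=7/2 → seg 1, τ=3/2; S=4+973/435·τ+-83/145·τ²+-3/145·τ³=6957/1160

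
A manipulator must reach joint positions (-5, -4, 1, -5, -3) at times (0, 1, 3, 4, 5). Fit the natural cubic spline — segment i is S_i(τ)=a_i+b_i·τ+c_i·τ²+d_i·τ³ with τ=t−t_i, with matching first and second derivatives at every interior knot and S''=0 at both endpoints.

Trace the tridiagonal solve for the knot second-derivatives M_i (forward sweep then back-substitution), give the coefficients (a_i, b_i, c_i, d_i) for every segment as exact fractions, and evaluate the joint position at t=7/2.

Δ: Δ0=1, Δ1=5/2, Δ2=-6, Δ3=2
row 1: diag=6, rhs=9; c'=1/3, d'=3/2
row 2: denom=6−2·1/3=16/3; d'=(-51−2·3/2)/(16/3)=-81/8
row 3: denom=4−1·3/16=61/16; d'=(48−1·-81/8)/(61/16)=930/61
back: M3=930/61
back: M2=-81/8−3/16·930/61=-792/61
back: M1=3/2−1/3·-792/61=711/122
M: M0=0, M1=711/122, M2=-792/61, M3=930/61, M4=0
seg 0: a=-5, c=M0/2=0, d=(M1−M0)/(6·1)=237/244, b=Δ0−h0·(2M0+M1)/6=7/244
seg 1: a=-4, c=M1/2=711/244, d=(M2−M1)/(6·2)=-765/488, b=Δ1−h1·(2M1+M2)/6=359/122
seg 2: a=1, c=M2/2=-396/61, d=(M3−M2)/(6·1)=287/61, b=Δ2−h2·(2M2+M3)/6=-257/61
seg 3: a=-5, c=M3/2=465/61, d=(M4−M3)/(6·1)=-155/61, b=Δ3−h3·(2M3+M4)/6=-188/61
t_q=7/2 → seg 2, τ=1/2; S=1+-257/61·τ+-396/61·τ²+287/61·τ³=-1045/488

  seg 0: a=-5 b=7/244 c=0 d=237/244
  seg 1: a=-4 b=359/122 c=711/244 d=-765/488
  seg 2: a=1 b=-257/61 c=-396/61 d=287/61
  seg 3: a=-5 b=-188/61 c=465/61 d=-155/61
S(7/2) = -1045/488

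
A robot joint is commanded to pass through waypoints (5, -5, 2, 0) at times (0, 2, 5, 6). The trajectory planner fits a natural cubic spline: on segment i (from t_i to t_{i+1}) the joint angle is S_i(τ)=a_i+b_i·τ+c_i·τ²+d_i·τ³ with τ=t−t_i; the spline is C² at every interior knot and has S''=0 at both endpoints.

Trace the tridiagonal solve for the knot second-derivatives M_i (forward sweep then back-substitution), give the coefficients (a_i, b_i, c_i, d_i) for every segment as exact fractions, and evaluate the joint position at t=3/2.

  seg 0: a=5 b=-1495/213 c=0 d=215/426
  seg 1: a=-5 b=-205/213 c=215/71 d=-137/213
  seg 2: a=2 b=-34/213 c=-196/71 d=196/213
S(3/2) = -4345/1136

Δ: Δ0=-5, Δ1=7/3, Δ2=-2
row 1: diag=10, rhs=44; c'=3/10, d'=22/5
row 2: denom=8−3·3/10=71/10; d'=(-26−3·22/5)/(71/10)=-392/71
back: M2=-392/71
back: M1=22/5−3/10·-392/71=430/71
M: M0=0, M1=430/71, M2=-392/71, M3=0
seg 0: a=5, c=M0/2=0, d=(M1−M0)/(6·2)=215/426, b=Δ0−h0·(2M0+M1)/6=-1495/213
seg 1: a=-5, c=M1/2=215/71, d=(M2−M1)/(6·3)=-137/213, b=Δ1−h1·(2M1+M2)/6=-205/213
seg 2: a=2, c=M2/2=-196/71, d=(M3−M2)/(6·1)=196/213, b=Δ2−h2·(2M2+M3)/6=-34/213
t_q=3/2 → seg 0, τ=3/2; S=5+-1495/213·τ+0·τ²+215/426·τ³=-4345/1136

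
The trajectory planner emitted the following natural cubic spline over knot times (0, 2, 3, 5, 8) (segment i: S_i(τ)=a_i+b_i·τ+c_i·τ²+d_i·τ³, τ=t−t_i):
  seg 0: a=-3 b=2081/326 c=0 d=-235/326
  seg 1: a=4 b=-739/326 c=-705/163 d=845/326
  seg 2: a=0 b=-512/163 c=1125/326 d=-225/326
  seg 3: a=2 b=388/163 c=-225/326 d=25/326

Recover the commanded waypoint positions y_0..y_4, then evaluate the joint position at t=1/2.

y_0 = S_0(0) = a_0 = -3
y_1 = S_1(0) = a_1 = 4
y_2 = S_2(0) = a_2 = 0
y_3 = S_3(0) = a_3 = 2
y_4 = S_3(3) = 5
t_q=1/2 is in segment 0 (τ=1/2); S_0(τ)=265/2608

y_0=-3 y_1=4 y_2=0 y_3=2 y_4=5
S(1/2) = 265/2608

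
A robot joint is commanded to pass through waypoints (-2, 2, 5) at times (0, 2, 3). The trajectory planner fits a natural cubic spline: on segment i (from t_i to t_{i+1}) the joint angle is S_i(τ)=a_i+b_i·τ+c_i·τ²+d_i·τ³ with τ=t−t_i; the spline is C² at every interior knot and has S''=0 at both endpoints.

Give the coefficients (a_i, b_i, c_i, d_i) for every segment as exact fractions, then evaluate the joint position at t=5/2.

Δ: Δ0=2, Δ1=3
row 1: diag=6, rhs=6; c'=1/6, d'=1
back: M1=1
M: M0=0, M1=1, M2=0
seg 0: a=-2, c=M0/2=0, d=(M1−M0)/(6·2)=1/12, b=Δ0−h0·(2M0+M1)/6=5/3
seg 1: a=2, c=M1/2=1/2, d=(M2−M1)/(6·1)=-1/6, b=Δ1−h1·(2M1+M2)/6=8/3
t_q=5/2 → seg 1, τ=1/2; S=2+8/3·τ+1/2·τ²+-1/6·τ³=55/16

  seg 0: a=-2 b=5/3 c=0 d=1/12
  seg 1: a=2 b=8/3 c=1/2 d=-1/6
S(5/2) = 55/16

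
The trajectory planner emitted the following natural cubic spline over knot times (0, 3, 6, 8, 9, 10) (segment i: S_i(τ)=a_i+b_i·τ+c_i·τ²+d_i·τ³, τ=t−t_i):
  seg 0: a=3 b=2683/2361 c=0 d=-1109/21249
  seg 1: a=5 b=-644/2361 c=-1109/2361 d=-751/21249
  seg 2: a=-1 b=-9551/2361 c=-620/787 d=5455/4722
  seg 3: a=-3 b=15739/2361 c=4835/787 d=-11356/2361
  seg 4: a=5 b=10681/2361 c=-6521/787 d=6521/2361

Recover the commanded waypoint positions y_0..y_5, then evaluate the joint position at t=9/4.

y_0 = S_0(0) = a_0 = 3
y_1 = S_1(0) = a_1 = 5
y_2 = S_2(0) = a_2 = -1
y_3 = S_3(0) = a_3 = -3
y_4 = S_4(0) = a_4 = 5
y_5 = S_4(1) = 4
t_q=9/4 is in segment 0 (τ=9/4); S_0(τ)=249945/50368

y_0=3 y_1=5 y_2=-1 y_3=-3 y_4=5 y_5=4
S(9/4) = 249945/50368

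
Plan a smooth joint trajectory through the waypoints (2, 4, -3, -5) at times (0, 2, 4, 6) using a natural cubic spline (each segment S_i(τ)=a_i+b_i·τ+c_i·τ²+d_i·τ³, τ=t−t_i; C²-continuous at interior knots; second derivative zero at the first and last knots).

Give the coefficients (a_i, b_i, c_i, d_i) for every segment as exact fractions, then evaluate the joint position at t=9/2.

Δ: Δ0=1, Δ1=-7/2, Δ2=-1
row 1: diag=8, rhs=-27; c'=1/4, d'=-27/8
row 2: denom=8−2·1/4=15/2; d'=(15−2·-27/8)/(15/2)=29/10
back: M2=29/10
back: M1=-27/8−1/4·29/10=-41/10
M: M0=0, M1=-41/10, M2=29/10, M3=0
seg 0: a=2, c=M0/2=0, d=(M1−M0)/(6·2)=-41/120, b=Δ0−h0·(2M0+M1)/6=71/30
seg 1: a=4, c=M1/2=-41/20, d=(M2−M1)/(6·2)=7/12, b=Δ1−h1·(2M1+M2)/6=-26/15
seg 2: a=-3, c=M2/2=29/20, d=(M3−M2)/(6·2)=-29/120, b=Δ2−h2·(2M2+M3)/6=-44/15
t_q=9/2 → seg 2, τ=1/2; S=-3+-44/15·τ+29/20·τ²+-29/120·τ³=-1323/320

  seg 0: a=2 b=71/30 c=0 d=-41/120
  seg 1: a=4 b=-26/15 c=-41/20 d=7/12
  seg 2: a=-3 b=-44/15 c=29/20 d=-29/120
S(9/2) = -1323/320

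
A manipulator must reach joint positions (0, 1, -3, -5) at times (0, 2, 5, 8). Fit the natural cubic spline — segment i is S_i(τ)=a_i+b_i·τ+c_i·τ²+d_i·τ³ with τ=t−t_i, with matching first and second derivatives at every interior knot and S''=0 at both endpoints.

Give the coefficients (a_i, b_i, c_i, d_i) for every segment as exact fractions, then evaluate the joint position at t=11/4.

  seg 0: a=0 b=69/74 c=0 d=-4/37
  seg 1: a=1 b=-27/74 c=-24/37 d=217/1998
  seg 2: a=-3 b=-49/37 c=73/222 d=-73/1998
S(11/4) = 1929/4736

Δ: Δ0=1/2, Δ1=-4/3, Δ2=-2/3
row 1: diag=10, rhs=-11; c'=3/10, d'=-11/10
row 2: denom=12−3·3/10=111/10; d'=(4−3·-11/10)/(111/10)=73/111
back: M2=73/111
back: M1=-11/10−3/10·73/111=-48/37
M: M0=0, M1=-48/37, M2=73/111, M3=0
seg 0: a=0, c=M0/2=0, d=(M1−M0)/(6·2)=-4/37, b=Δ0−h0·(2M0+M1)/6=69/74
seg 1: a=1, c=M1/2=-24/37, d=(M2−M1)/(6·3)=217/1998, b=Δ1−h1·(2M1+M2)/6=-27/74
seg 2: a=-3, c=M2/2=73/222, d=(M3−M2)/(6·3)=-73/1998, b=Δ2−h2·(2M2+M3)/6=-49/37
t_q=11/4 → seg 1, τ=3/4; S=1+-27/74·τ+-24/37·τ²+217/1998·τ³=1929/4736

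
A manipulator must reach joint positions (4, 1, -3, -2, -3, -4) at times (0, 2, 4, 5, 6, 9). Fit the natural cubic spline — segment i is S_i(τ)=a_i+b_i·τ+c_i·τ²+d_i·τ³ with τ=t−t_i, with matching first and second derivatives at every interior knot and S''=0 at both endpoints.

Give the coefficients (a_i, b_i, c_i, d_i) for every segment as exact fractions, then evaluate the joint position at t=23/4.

  seg 0: a=4 b=-40/39 c=0 d=-37/312
  seg 1: a=1 b=-191/78 c=-37/52 d=73/156
  seg 2: a=-3 b=25/78 c=109/52 d=-17/12
  seg 3: a=-2 b=41/156 c=-28/13 d=139/156
  seg 4: a=-3 b=-107/78 c=27/52 d=-3/52
S(23/4) = -8781/3328

Δ: Δ0=-3/2, Δ1=-2, Δ2=1, Δ3=-1, Δ4=-1/3
row 1: diag=8, rhs=-3; c'=1/4, d'=-3/8
row 2: denom=6−2·1/4=11/2; d'=(18−2·-3/8)/(11/2)=75/22
row 3: denom=4−1·2/11=42/11; d'=(-12−1·75/22)/(42/11)=-113/28
row 4: denom=8−1·11/42=325/42; d'=(4−1·-113/28)/(325/42)=27/26
back: M4=27/26
back: M3=-113/28−11/42·27/26=-56/13
back: M2=75/22−2/11·-56/13=109/26
back: M1=-3/8−1/4·109/26=-37/26
M: M0=0, M1=-37/26, M2=109/26, M3=-56/13, M4=27/26, M5=0
seg 0: a=4, c=M0/2=0, d=(M1−M0)/(6·2)=-37/312, b=Δ0−h0·(2M0+M1)/6=-40/39
seg 1: a=1, c=M1/2=-37/52, d=(M2−M1)/(6·2)=73/156, b=Δ1−h1·(2M1+M2)/6=-191/78
seg 2: a=-3, c=M2/2=109/52, d=(M3−M2)/(6·1)=-17/12, b=Δ2−h2·(2M2+M3)/6=25/78
seg 3: a=-2, c=M3/2=-28/13, d=(M4−M3)/(6·1)=139/156, b=Δ3−h3·(2M3+M4)/6=41/156
seg 4: a=-3, c=M4/2=27/52, d=(M5−M4)/(6·3)=-3/52, b=Δ4−h4·(2M4+M5)/6=-107/78
t_q=23/4 → seg 3, τ=3/4; S=-2+41/156·τ+-28/13·τ²+139/156·τ³=-8781/3328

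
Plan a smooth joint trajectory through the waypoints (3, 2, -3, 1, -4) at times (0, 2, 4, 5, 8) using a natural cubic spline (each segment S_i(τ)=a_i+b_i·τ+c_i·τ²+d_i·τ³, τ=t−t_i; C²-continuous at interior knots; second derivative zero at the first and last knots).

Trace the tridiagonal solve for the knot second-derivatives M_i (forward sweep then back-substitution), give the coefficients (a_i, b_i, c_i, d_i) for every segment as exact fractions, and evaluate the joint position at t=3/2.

  seg 0: a=3 b=185/258 c=0 d=-157/516
  seg 1: a=2 b=-757/258 c=-157/86 d=527/516
  seg 2: a=-3 b=521/258 c=185/43 d=-599/258
  seg 3: a=1 b=472/129 c=-229/86 d=229/774
S(3/2) = 4195/1376

Δ: Δ0=-1/2, Δ1=-5/2, Δ2=4, Δ3=-5/3
row 1: diag=8, rhs=-12; c'=1/4, d'=-3/2
row 2: denom=6−2·1/4=11/2; d'=(39−2·-3/2)/(11/2)=84/11
row 3: denom=8−1·2/11=86/11; d'=(-34−1·84/11)/(86/11)=-229/43
back: M3=-229/43
back: M2=84/11−2/11·-229/43=370/43
back: M1=-3/2−1/4·370/43=-157/43
M: M0=0, M1=-157/43, M2=370/43, M3=-229/43, M4=0
seg 0: a=3, c=M0/2=0, d=(M1−M0)/(6·2)=-157/516, b=Δ0−h0·(2M0+M1)/6=185/258
seg 1: a=2, c=M1/2=-157/86, d=(M2−M1)/(6·2)=527/516, b=Δ1−h1·(2M1+M2)/6=-757/258
seg 2: a=-3, c=M2/2=185/43, d=(M3−M2)/(6·1)=-599/258, b=Δ2−h2·(2M2+M3)/6=521/258
seg 3: a=1, c=M3/2=-229/86, d=(M4−M3)/(6·3)=229/774, b=Δ3−h3·(2M3+M4)/6=472/129
t_q=3/2 → seg 0, τ=3/2; S=3+185/258·τ+0·τ²+-157/516·τ³=4195/1376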